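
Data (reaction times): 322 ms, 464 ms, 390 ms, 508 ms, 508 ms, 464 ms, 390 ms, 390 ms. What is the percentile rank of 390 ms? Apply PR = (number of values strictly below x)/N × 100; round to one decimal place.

N = 8.
Strictly below 390: 1. Equal to 390: 3.
PR = 1/8 × 100 = 12.5

12.5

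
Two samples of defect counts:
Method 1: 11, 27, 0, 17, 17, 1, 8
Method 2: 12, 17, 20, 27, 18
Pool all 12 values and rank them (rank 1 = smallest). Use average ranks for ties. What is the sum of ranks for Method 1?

Sorted (ascending): 0, 1, 8, 11, 12, 17, 17, 17, 18, 20, 27, 27
The 3 values of 17 occupy positions 6–8 → average rank 7.
The 2 values of 27 occupy positions 11–12 → average rank (11+12)/2 = 11.5.
Method 1 values → pooled ranks: 11→4, 27→11.5, 0→1, 17→7, 17→7, 1→2, 8→3
Rank sum = 4 + 11.5 + 1 + 7 + 7 + 2 + 3 = 35.5

35.5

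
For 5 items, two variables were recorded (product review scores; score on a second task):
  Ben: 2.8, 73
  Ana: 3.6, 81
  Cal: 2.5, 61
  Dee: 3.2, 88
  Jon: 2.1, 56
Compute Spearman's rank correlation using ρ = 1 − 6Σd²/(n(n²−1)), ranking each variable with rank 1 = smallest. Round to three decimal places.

0.900

Ranks of variable 1: 3, 5, 2, 4, 1
Ranks of variable 2: 3, 4, 2, 5, 1
d = r₁ − r₂: 0, 1, 0, -1, 0
d²: 0, 1, 0, 1, 0; Σd² = 2
ρ = 1 − 6·2/(5·24) = 1 − 12/120 = 0.900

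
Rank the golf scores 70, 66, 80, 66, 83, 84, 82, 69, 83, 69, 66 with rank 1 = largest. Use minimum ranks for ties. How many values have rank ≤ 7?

8

Sorted (descending): 84, 83, 83, 82, 80, 70, 69, 69, 66, 66, 66
The 2 values of 83 occupy positions 2–3 → each gets rank 2.
The 2 values of 69 occupy positions 7–8 → each gets rank 7.
The 3 values of 66 occupy positions 9–11 → each gets rank 9.
Ranks ≤ 7: {1, 2, 2, 4, 5, 6, 7, 7} → 8 values.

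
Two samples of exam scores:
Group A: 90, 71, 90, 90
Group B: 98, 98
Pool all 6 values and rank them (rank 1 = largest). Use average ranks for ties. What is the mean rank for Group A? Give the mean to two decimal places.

4.50

Sorted (descending): 98, 98, 90, 90, 90, 71
The 2 values of 98 occupy positions 1–2 → average rank (1+2)/2 = 1.5.
The 3 values of 90 occupy positions 3–5 → average rank 4.
Group A values → pooled ranks: 90→4, 71→6, 90→4, 90→4
Mean rank = (4 + 6 + 4 + 4) / 4 = 4.50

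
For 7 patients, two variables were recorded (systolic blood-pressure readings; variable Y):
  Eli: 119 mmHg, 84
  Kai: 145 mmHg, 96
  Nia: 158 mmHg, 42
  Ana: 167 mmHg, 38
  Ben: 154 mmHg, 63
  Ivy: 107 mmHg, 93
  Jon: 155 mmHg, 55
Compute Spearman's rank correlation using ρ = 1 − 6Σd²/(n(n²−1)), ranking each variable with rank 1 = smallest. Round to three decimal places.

-0.893

Ranks of variable 1: 2, 3, 6, 7, 4, 1, 5
Ranks of variable 2: 5, 7, 2, 1, 4, 6, 3
d = r₁ − r₂: -3, -4, 4, 6, 0, -5, 2
d²: 9, 16, 16, 36, 0, 25, 4; Σd² = 106
ρ = 1 − 6·106/(7·48) = 1 − 636/336 = -0.893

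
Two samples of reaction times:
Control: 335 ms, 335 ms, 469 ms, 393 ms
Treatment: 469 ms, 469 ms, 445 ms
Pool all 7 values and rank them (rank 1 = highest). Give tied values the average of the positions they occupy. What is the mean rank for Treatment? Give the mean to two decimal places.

Sorted (descending): 469, 469, 469, 445, 393, 335, 335
The 3 values of 469 occupy positions 1–3 → average rank 2.
The 2 values of 335 occupy positions 6–7 → average rank (6+7)/2 = 6.5.
Treatment values → pooled ranks: 469→2, 469→2, 445→4
Mean rank = (2 + 2 + 4) / 3 = 2.67

2.67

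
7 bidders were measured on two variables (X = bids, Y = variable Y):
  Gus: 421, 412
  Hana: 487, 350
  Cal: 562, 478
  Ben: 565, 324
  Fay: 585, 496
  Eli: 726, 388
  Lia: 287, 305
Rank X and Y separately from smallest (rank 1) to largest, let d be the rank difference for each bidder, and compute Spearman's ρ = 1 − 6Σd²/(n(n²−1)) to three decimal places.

0.429

Ranks of variable 1: 2, 3, 4, 5, 6, 7, 1
Ranks of variable 2: 5, 3, 6, 2, 7, 4, 1
d = r₁ − r₂: -3, 0, -2, 3, -1, 3, 0
d²: 9, 0, 4, 9, 1, 9, 0; Σd² = 32
ρ = 1 − 6·32/(7·48) = 1 − 192/336 = 0.429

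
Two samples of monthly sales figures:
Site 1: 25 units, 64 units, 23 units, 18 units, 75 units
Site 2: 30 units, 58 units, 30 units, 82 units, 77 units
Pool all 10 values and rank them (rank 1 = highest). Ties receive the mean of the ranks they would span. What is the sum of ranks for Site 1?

34

Sorted (descending): 82, 77, 75, 64, 58, 30, 30, 25, 23, 18
The 2 values of 30 occupy positions 6–7 → average rank (6+7)/2 = 6.5.
Site 1 values → pooled ranks: 25→8, 64→4, 23→9, 18→10, 75→3
Rank sum = 8 + 4 + 9 + 10 + 3 = 34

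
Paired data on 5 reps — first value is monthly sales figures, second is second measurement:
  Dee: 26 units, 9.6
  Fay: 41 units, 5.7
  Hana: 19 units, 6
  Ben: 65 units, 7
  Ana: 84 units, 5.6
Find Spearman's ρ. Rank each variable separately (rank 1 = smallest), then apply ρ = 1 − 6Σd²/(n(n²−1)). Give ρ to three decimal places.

Ranks of variable 1: 2, 3, 1, 4, 5
Ranks of variable 2: 5, 2, 3, 4, 1
d = r₁ − r₂: -3, 1, -2, 0, 4
d²: 9, 1, 4, 0, 16; Σd² = 30
ρ = 1 − 6·30/(5·24) = 1 − 180/120 = -0.500

-0.500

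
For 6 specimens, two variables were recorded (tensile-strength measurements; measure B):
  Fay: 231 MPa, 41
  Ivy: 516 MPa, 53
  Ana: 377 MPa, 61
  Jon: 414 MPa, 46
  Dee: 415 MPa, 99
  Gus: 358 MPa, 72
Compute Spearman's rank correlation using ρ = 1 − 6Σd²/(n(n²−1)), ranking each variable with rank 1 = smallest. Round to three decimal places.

Ranks of variable 1: 1, 6, 3, 4, 5, 2
Ranks of variable 2: 1, 3, 4, 2, 6, 5
d = r₁ − r₂: 0, 3, -1, 2, -1, -3
d²: 0, 9, 1, 4, 1, 9; Σd² = 24
ρ = 1 − 6·24/(6·35) = 1 − 144/210 = 0.314

0.314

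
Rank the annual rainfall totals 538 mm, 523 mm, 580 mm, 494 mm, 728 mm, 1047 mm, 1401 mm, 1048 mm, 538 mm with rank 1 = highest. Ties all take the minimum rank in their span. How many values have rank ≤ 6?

7

Sorted (descending): 1401, 1048, 1047, 728, 580, 538, 538, 523, 494
The 2 values of 538 occupy positions 6–7 → each gets rank 6.
Ranks ≤ 6: {1, 2, 3, 4, 5, 6, 6} → 7 values.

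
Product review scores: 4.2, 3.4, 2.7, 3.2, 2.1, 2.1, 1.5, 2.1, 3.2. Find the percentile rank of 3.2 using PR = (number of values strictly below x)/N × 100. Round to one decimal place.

N = 9.
Strictly below 3.2: 5. Equal to 3.2: 2.
PR = 5/9 × 100 = 55.6

55.6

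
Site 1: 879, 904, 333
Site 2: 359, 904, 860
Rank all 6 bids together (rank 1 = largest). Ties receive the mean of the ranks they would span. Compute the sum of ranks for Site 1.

Sorted (descending): 904, 904, 879, 860, 359, 333
The 2 values of 904 occupy positions 1–2 → average rank (1+2)/2 = 1.5.
Site 1 values → pooled ranks: 879→3, 904→1.5, 333→6
Rank sum = 3 + 1.5 + 6 = 10.5

10.5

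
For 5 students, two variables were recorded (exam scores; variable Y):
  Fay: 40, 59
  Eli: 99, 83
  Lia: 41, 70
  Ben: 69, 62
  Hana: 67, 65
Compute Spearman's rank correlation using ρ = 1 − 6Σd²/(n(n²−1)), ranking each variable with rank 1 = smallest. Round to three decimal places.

0.600

Ranks of variable 1: 1, 5, 2, 4, 3
Ranks of variable 2: 1, 5, 4, 2, 3
d = r₁ − r₂: 0, 0, -2, 2, 0
d²: 0, 0, 4, 4, 0; Σd² = 8
ρ = 1 − 6·8/(5·24) = 1 − 48/120 = 0.600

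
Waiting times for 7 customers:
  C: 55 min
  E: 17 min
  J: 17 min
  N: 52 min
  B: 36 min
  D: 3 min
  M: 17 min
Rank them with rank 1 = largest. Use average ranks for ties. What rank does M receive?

5

Sorted (descending): 55, 52, 36, 17, 17, 17, 3
The 3 values of 17 occupy positions 4–6 → average rank 5.
M has value 17 min → rank 5.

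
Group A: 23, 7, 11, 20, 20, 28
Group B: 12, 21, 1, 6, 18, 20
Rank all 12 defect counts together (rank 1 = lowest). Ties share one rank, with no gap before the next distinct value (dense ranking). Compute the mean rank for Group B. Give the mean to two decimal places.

Sorted (ascending): 1, 6, 7, 11, 12, 18, 20, 20, 20, 21, 23, 28
The 3 values of 20 share dense rank 7.
Remaining distinct values take the next consecutive integers.
Group B values → pooled ranks: 12→5, 21→8, 1→1, 6→2, 18→6, 20→7
Mean rank = (5 + 8 + 1 + 2 + 6 + 7) / 6 = 4.83

4.83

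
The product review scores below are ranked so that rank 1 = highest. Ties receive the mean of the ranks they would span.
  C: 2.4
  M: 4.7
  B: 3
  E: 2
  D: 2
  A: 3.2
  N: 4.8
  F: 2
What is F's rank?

Sorted (descending): 4.8, 4.7, 3.2, 3, 2.4, 2, 2, 2
The 3 values of 2 occupy positions 6–8 → average rank 7.
F has value 2 → rank 7.

7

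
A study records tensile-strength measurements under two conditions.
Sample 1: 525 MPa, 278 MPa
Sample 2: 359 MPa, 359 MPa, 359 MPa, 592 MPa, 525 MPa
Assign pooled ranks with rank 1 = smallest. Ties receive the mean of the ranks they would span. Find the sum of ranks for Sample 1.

6.5

Sorted (ascending): 278, 359, 359, 359, 525, 525, 592
The 3 values of 359 occupy positions 2–4 → average rank 3.
The 2 values of 525 occupy positions 5–6 → average rank (5+6)/2 = 5.5.
Sample 1 values → pooled ranks: 525→5.5, 278→1
Rank sum = 5.5 + 1 = 6.5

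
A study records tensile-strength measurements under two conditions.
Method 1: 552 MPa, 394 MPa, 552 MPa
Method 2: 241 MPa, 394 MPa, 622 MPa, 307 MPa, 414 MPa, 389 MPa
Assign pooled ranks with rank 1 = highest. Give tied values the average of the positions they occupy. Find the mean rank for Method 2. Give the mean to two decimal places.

Sorted (descending): 622, 552, 552, 414, 394, 394, 389, 307, 241
The 2 values of 552 occupy positions 2–3 → average rank (2+3)/2 = 2.5.
The 2 values of 394 occupy positions 5–6 → average rank (5+6)/2 = 5.5.
Method 2 values → pooled ranks: 241→9, 394→5.5, 622→1, 307→8, 414→4, 389→7
Mean rank = (9 + 5.5 + 1 + 8 + 4 + 7) / 6 = 5.75

5.75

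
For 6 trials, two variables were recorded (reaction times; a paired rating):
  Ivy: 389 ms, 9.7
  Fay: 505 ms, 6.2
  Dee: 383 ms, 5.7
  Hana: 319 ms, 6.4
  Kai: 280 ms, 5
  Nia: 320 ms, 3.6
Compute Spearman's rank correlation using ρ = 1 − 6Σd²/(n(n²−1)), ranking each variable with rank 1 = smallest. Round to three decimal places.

0.429

Ranks of variable 1: 5, 6, 4, 2, 1, 3
Ranks of variable 2: 6, 4, 3, 5, 2, 1
d = r₁ − r₂: -1, 2, 1, -3, -1, 2
d²: 1, 4, 1, 9, 1, 4; Σd² = 20
ρ = 1 − 6·20/(6·35) = 1 − 120/210 = 0.429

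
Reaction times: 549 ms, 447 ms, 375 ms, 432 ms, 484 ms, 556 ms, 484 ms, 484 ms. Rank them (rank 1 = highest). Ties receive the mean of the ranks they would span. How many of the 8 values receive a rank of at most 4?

5

Sorted (descending): 556, 549, 484, 484, 484, 447, 432, 375
The 3 values of 484 occupy positions 3–5 → average rank 4.
Ranks ≤ 4: {1, 2, 4, 4, 4} → 5 values.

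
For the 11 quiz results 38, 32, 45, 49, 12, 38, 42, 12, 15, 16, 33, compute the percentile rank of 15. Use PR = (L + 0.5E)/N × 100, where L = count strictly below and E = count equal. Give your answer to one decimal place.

N = 11.
Strictly below 15: 2. Equal to 15: 1.
PR = (2 + 0.5·1)/11 × 100 = 22.7

22.7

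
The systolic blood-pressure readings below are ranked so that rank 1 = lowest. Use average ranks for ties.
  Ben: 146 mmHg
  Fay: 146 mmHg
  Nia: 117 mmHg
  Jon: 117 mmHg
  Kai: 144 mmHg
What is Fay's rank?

Sorted (ascending): 117, 117, 144, 146, 146
The 2 values of 117 occupy positions 1–2 → average rank (1+2)/2 = 1.5.
The 2 values of 146 occupy positions 4–5 → average rank (4+5)/2 = 4.5.
Fay has value 146 mmHg → rank 4.5.

4.5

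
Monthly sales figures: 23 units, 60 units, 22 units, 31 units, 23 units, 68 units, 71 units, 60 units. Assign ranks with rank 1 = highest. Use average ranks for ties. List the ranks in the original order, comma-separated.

6.5, 3.5, 8, 5, 6.5, 2, 1, 3.5

Sorted (descending): 71, 68, 60, 60, 31, 23, 23, 22
The 2 values of 60 occupy positions 3–4 → average rank (3+4)/2 = 3.5.
The 2 values of 23 occupy positions 6–7 → average rank (6+7)/2 = 6.5.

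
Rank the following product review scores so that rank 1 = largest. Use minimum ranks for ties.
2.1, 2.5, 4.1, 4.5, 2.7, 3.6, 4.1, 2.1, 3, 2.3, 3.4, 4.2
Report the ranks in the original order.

11, 9, 3, 1, 8, 5, 3, 11, 7, 10, 6, 2

Sorted (descending): 4.5, 4.2, 4.1, 4.1, 3.6, 3.4, 3, 2.7, 2.5, 2.3, 2.1, 2.1
The 2 values of 4.1 occupy positions 3–4 → each gets rank 3.
The 2 values of 2.1 occupy positions 11–12 → each gets rank 11.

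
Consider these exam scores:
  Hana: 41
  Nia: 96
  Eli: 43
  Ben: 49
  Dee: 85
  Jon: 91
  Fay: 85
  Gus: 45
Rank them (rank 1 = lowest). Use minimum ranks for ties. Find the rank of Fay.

Sorted (ascending): 41, 43, 45, 49, 85, 85, 91, 96
The 2 values of 85 occupy positions 5–6 → each gets rank 5.
Fay has value 85 → rank 5.

5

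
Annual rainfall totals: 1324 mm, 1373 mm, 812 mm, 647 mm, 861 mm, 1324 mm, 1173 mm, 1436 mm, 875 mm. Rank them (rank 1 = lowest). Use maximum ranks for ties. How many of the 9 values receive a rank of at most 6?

5

Sorted (ascending): 647, 812, 861, 875, 1173, 1324, 1324, 1373, 1436
The 2 values of 1324 occupy positions 6–7 → each gets rank 7.
Ranks ≤ 6: {1, 2, 3, 4, 5} → 5 values.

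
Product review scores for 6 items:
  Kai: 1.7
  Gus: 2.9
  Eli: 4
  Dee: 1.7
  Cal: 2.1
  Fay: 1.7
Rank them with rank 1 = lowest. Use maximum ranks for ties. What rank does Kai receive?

3

Sorted (ascending): 1.7, 1.7, 1.7, 2.1, 2.9, 4
The 3 values of 1.7 occupy positions 1–3 → each gets rank 3.
Kai has value 1.7 → rank 3.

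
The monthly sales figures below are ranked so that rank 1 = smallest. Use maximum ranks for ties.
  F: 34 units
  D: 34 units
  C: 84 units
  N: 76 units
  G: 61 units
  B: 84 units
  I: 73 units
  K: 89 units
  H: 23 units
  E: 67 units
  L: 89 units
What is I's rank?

6

Sorted (ascending): 23, 34, 34, 61, 67, 73, 76, 84, 84, 89, 89
The 2 values of 34 occupy positions 2–3 → each gets rank 3.
The 2 values of 84 occupy positions 8–9 → each gets rank 9.
The 2 values of 89 occupy positions 10–11 → each gets rank 11.
I has value 73 units → rank 6.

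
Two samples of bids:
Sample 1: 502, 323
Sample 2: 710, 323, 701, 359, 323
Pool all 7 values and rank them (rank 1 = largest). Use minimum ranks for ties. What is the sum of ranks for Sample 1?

Sorted (descending): 710, 701, 502, 359, 323, 323, 323
The 3 values of 323 occupy positions 5–7 → each gets rank 5.
Sample 1 values → pooled ranks: 502→3, 323→5
Rank sum = 3 + 5 = 8

8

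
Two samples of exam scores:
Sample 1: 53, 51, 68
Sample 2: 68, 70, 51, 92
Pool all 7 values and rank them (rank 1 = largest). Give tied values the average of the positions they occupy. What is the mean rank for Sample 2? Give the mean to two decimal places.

3.25

Sorted (descending): 92, 70, 68, 68, 53, 51, 51
The 2 values of 68 occupy positions 3–4 → average rank (3+4)/2 = 3.5.
The 2 values of 51 occupy positions 6–7 → average rank (6+7)/2 = 6.5.
Sample 2 values → pooled ranks: 68→3.5, 70→2, 51→6.5, 92→1
Mean rank = (3.5 + 2 + 6.5 + 1) / 4 = 3.25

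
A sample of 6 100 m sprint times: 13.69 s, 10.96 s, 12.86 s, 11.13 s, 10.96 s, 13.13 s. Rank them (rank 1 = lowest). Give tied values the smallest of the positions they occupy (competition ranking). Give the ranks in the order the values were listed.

6, 1, 4, 3, 1, 5

Sorted (ascending): 10.96, 10.96, 11.13, 12.86, 13.13, 13.69
The 2 values of 10.96 occupy positions 1–2 → each gets rank 1.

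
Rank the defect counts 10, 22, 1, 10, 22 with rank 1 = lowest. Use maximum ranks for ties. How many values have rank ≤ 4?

Sorted (ascending): 1, 10, 10, 22, 22
The 2 values of 10 occupy positions 2–3 → each gets rank 3.
The 2 values of 22 occupy positions 4–5 → each gets rank 5.
Ranks ≤ 4: {1, 3, 3} → 3 values.

3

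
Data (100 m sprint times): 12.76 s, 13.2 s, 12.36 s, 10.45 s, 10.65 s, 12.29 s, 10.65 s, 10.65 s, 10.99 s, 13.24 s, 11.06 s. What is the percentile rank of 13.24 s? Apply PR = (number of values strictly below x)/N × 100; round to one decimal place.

N = 11.
Strictly below 13.24: 10. Equal to 13.24: 1.
PR = 10/11 × 100 = 90.9

90.9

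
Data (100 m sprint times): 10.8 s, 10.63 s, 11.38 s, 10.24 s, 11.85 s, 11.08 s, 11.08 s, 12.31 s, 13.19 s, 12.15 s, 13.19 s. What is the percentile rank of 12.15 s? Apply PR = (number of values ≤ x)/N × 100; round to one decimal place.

72.7

N = 11.
Strictly below 12.15: 7. Equal to 12.15: 1.
PR = 8/11 × 100 = 72.7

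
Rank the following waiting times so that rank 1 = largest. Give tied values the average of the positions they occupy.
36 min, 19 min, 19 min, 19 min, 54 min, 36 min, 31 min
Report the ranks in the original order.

Sorted (descending): 54, 36, 36, 31, 19, 19, 19
The 2 values of 36 occupy positions 2–3 → average rank (2+3)/2 = 2.5.
The 3 values of 19 occupy positions 5–7 → average rank 6.

2.5, 6, 6, 6, 1, 2.5, 4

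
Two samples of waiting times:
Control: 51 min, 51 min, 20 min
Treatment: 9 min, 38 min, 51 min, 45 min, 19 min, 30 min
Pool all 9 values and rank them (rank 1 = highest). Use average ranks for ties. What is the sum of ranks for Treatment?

34

Sorted (descending): 51, 51, 51, 45, 38, 30, 20, 19, 9
The 3 values of 51 occupy positions 1–3 → average rank 2.
Treatment values → pooled ranks: 9→9, 38→5, 51→2, 45→4, 19→8, 30→6
Rank sum = 9 + 5 + 2 + 4 + 8 + 6 = 34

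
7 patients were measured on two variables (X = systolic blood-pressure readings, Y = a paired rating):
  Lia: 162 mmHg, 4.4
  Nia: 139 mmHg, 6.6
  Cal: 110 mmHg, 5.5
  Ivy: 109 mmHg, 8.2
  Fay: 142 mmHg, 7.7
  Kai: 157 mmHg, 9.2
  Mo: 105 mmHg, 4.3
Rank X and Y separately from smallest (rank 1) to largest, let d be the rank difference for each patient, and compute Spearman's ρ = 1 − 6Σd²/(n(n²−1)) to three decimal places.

0.250

Ranks of variable 1: 7, 4, 3, 2, 5, 6, 1
Ranks of variable 2: 2, 4, 3, 6, 5, 7, 1
d = r₁ − r₂: 5, 0, 0, -4, 0, -1, 0
d²: 25, 0, 0, 16, 0, 1, 0; Σd² = 42
ρ = 1 − 6·42/(7·48) = 1 − 252/336 = 0.250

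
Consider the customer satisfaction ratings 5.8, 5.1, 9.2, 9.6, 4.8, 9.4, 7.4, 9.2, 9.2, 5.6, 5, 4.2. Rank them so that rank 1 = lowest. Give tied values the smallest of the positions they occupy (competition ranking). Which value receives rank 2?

4.8

Sorted (ascending): 4.2, 4.8, 5, 5.1, 5.6, 5.8, 7.4, 9.2, 9.2, 9.2, 9.4, 9.6
The 3 values of 9.2 occupy positions 8–10 → each gets rank 8.
Rank 2 → value 4.8.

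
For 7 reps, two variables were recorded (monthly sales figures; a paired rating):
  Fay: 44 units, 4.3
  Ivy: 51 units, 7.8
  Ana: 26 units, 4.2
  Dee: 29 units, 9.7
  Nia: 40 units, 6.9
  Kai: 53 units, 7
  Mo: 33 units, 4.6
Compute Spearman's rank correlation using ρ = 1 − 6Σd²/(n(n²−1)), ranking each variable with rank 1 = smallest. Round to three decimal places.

Ranks of variable 1: 5, 6, 1, 2, 4, 7, 3
Ranks of variable 2: 2, 6, 1, 7, 4, 5, 3
d = r₁ − r₂: 3, 0, 0, -5, 0, 2, 0
d²: 9, 0, 0, 25, 0, 4, 0; Σd² = 38
ρ = 1 − 6·38/(7·48) = 1 − 228/336 = 0.321

0.321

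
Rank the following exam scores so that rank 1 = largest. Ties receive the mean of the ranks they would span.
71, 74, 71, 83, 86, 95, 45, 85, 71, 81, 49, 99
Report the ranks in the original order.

9, 7, 9, 5, 3, 2, 12, 4, 9, 6, 11, 1

Sorted (descending): 99, 95, 86, 85, 83, 81, 74, 71, 71, 71, 49, 45
The 3 values of 71 occupy positions 8–10 → average rank 9.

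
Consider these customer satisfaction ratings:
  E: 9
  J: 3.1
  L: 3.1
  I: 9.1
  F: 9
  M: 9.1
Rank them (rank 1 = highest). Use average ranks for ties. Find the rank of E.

Sorted (descending): 9.1, 9.1, 9, 9, 3.1, 3.1
The 2 values of 9.1 occupy positions 1–2 → average rank (1+2)/2 = 1.5.
The 2 values of 9 occupy positions 3–4 → average rank (3+4)/2 = 3.5.
The 2 values of 3.1 occupy positions 5–6 → average rank (5+6)/2 = 5.5.
E has value 9 → rank 3.5.

3.5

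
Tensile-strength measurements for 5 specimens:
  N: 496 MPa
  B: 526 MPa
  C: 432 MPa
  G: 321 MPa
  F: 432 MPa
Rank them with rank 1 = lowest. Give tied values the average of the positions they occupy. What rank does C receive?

2.5

Sorted (ascending): 321, 432, 432, 496, 526
The 2 values of 432 occupy positions 2–3 → average rank (2+3)/2 = 2.5.
C has value 432 MPa → rank 2.5.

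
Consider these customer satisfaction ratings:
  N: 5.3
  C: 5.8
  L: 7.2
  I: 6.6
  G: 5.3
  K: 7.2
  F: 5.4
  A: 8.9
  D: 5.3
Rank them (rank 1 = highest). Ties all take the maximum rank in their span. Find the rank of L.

3

Sorted (descending): 8.9, 7.2, 7.2, 6.6, 5.8, 5.4, 5.3, 5.3, 5.3
The 2 values of 7.2 occupy positions 2–3 → each gets rank 3.
The 3 values of 5.3 occupy positions 7–9 → each gets rank 9.
L has value 7.2 → rank 3.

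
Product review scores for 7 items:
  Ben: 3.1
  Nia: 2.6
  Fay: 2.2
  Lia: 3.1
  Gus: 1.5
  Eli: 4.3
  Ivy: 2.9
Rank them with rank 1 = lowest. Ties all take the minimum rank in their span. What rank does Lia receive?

Sorted (ascending): 1.5, 2.2, 2.6, 2.9, 3.1, 3.1, 4.3
The 2 values of 3.1 occupy positions 5–6 → each gets rank 5.
Lia has value 3.1 → rank 5.

5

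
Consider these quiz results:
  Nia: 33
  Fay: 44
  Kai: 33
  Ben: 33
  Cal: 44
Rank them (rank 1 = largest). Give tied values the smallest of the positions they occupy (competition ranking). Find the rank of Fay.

Sorted (descending): 44, 44, 33, 33, 33
The 2 values of 44 occupy positions 1–2 → each gets rank 1.
The 3 values of 33 occupy positions 3–5 → each gets rank 3.
Fay has value 44 → rank 1.

1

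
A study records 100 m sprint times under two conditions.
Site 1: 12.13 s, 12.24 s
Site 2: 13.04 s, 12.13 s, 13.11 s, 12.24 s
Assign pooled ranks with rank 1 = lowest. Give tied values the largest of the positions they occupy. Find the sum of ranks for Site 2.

Sorted (ascending): 12.13, 12.13, 12.24, 12.24, 13.04, 13.11
The 2 values of 12.13 occupy positions 1–2 → each gets rank 2.
The 2 values of 12.24 occupy positions 3–4 → each gets rank 4.
Site 2 values → pooled ranks: 13.04→5, 12.13→2, 13.11→6, 12.24→4
Rank sum = 5 + 2 + 6 + 4 = 17

17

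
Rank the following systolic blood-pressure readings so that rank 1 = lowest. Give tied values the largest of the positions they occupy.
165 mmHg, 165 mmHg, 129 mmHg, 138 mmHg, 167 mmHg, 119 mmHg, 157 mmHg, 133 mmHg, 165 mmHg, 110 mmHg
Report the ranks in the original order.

Sorted (ascending): 110, 119, 129, 133, 138, 157, 165, 165, 165, 167
The 3 values of 165 occupy positions 7–9 → each gets rank 9.

9, 9, 3, 5, 10, 2, 6, 4, 9, 1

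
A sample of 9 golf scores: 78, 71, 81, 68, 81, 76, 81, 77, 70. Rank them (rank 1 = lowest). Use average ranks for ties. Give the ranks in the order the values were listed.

Sorted (ascending): 68, 70, 71, 76, 77, 78, 81, 81, 81
The 3 values of 81 occupy positions 7–9 → average rank 8.

6, 3, 8, 1, 8, 4, 8, 5, 2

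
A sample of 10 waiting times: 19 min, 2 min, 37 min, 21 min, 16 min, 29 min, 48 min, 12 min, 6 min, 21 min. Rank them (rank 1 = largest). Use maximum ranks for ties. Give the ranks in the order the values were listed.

Sorted (descending): 48, 37, 29, 21, 21, 19, 16, 12, 6, 2
The 2 values of 21 occupy positions 4–5 → each gets rank 5.

6, 10, 2, 5, 7, 3, 1, 8, 9, 5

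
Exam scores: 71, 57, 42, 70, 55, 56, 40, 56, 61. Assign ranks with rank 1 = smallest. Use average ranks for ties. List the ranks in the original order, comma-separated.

9, 6, 2, 8, 3, 4.5, 1, 4.5, 7

Sorted (ascending): 40, 42, 55, 56, 56, 57, 61, 70, 71
The 2 values of 56 occupy positions 4–5 → average rank (4+5)/2 = 4.5.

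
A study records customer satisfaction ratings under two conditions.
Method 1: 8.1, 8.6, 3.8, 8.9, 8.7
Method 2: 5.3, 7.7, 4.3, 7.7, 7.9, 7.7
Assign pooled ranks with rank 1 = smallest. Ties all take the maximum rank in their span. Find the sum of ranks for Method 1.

39

Sorted (ascending): 3.8, 4.3, 5.3, 7.7, 7.7, 7.7, 7.9, 8.1, 8.6, 8.7, 8.9
The 3 values of 7.7 occupy positions 4–6 → each gets rank 6.
Method 1 values → pooled ranks: 8.1→8, 8.6→9, 3.8→1, 8.9→11, 8.7→10
Rank sum = 8 + 9 + 1 + 11 + 10 = 39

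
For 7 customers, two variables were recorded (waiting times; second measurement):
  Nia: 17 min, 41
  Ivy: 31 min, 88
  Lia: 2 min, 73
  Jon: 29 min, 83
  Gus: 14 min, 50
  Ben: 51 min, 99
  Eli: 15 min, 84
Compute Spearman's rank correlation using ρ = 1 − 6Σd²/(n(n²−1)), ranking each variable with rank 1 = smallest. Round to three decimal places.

0.679

Ranks of variable 1: 4, 6, 1, 5, 2, 7, 3
Ranks of variable 2: 1, 6, 3, 4, 2, 7, 5
d = r₁ − r₂: 3, 0, -2, 1, 0, 0, -2
d²: 9, 0, 4, 1, 0, 0, 4; Σd² = 18
ρ = 1 − 6·18/(7·48) = 1 − 108/336 = 0.679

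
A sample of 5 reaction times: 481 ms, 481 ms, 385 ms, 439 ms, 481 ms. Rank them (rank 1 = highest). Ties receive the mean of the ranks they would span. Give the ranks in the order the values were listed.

2, 2, 5, 4, 2

Sorted (descending): 481, 481, 481, 439, 385
The 3 values of 481 occupy positions 1–3 → average rank 2.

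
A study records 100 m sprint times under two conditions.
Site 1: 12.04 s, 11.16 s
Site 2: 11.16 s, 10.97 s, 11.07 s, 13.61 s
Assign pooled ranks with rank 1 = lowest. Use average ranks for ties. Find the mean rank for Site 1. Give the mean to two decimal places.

4.25

Sorted (ascending): 10.97, 11.07, 11.16, 11.16, 12.04, 13.61
The 2 values of 11.16 occupy positions 3–4 → average rank (3+4)/2 = 3.5.
Site 1 values → pooled ranks: 12.04→5, 11.16→3.5
Mean rank = (5 + 3.5) / 2 = 4.25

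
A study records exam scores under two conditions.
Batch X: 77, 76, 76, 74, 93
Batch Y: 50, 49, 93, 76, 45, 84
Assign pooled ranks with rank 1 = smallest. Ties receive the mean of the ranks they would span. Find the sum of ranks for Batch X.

34.5

Sorted (ascending): 45, 49, 50, 74, 76, 76, 76, 77, 84, 93, 93
The 3 values of 76 occupy positions 5–7 → average rank 6.
The 2 values of 93 occupy positions 10–11 → average rank (10+11)/2 = 10.5.
Batch X values → pooled ranks: 77→8, 76→6, 76→6, 74→4, 93→10.5
Rank sum = 8 + 6 + 6 + 4 + 10.5 = 34.5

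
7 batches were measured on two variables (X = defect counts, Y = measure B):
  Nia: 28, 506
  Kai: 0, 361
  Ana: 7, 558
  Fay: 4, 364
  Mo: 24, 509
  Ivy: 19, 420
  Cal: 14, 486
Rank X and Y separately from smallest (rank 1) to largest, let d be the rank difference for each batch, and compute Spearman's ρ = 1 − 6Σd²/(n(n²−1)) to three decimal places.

Ranks of variable 1: 7, 1, 3, 2, 6, 5, 4
Ranks of variable 2: 5, 1, 7, 2, 6, 3, 4
d = r₁ − r₂: 2, 0, -4, 0, 0, 2, 0
d²: 4, 0, 16, 0, 0, 4, 0; Σd² = 24
ρ = 1 − 6·24/(7·48) = 1 − 144/336 = 0.571

0.571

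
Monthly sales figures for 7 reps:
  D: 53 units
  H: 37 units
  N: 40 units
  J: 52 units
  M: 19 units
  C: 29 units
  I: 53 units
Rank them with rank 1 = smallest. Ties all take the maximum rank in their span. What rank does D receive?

Sorted (ascending): 19, 29, 37, 40, 52, 53, 53
The 2 values of 53 occupy positions 6–7 → each gets rank 7.
D has value 53 units → rank 7.

7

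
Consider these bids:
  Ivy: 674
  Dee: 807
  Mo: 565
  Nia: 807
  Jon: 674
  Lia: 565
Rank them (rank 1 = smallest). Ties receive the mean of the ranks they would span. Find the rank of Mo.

Sorted (ascending): 565, 565, 674, 674, 807, 807
The 2 values of 565 occupy positions 1–2 → average rank (1+2)/2 = 1.5.
The 2 values of 674 occupy positions 3–4 → average rank (3+4)/2 = 3.5.
The 2 values of 807 occupy positions 5–6 → average rank (5+6)/2 = 5.5.
Mo has value 565 → rank 1.5.

1.5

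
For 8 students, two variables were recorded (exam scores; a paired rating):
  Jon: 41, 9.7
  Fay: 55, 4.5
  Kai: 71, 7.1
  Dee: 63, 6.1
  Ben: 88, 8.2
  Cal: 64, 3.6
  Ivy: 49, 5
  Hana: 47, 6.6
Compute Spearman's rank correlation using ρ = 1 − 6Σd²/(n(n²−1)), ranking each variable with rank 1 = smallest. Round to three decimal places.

-0.071

Ranks of variable 1: 1, 4, 7, 5, 8, 6, 3, 2
Ranks of variable 2: 8, 2, 6, 4, 7, 1, 3, 5
d = r₁ − r₂: -7, 2, 1, 1, 1, 5, 0, -3
d²: 49, 4, 1, 1, 1, 25, 0, 9; Σd² = 90
ρ = 1 − 6·90/(8·63) = 1 − 540/504 = -0.071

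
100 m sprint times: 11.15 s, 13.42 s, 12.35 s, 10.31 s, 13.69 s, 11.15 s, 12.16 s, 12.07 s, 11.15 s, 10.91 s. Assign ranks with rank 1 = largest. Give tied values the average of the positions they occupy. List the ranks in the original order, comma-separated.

7, 2, 3, 10, 1, 7, 4, 5, 7, 9

Sorted (descending): 13.69, 13.42, 12.35, 12.16, 12.07, 11.15, 11.15, 11.15, 10.91, 10.31
The 3 values of 11.15 occupy positions 6–8 → average rank 7.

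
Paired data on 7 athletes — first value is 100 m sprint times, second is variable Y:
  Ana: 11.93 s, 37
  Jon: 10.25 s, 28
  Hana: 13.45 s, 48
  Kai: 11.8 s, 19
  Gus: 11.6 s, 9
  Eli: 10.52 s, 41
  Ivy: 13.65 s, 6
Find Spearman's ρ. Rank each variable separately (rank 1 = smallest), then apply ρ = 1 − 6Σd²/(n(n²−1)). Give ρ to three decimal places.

-0.143

Ranks of variable 1: 5, 1, 6, 4, 3, 2, 7
Ranks of variable 2: 5, 4, 7, 3, 2, 6, 1
d = r₁ − r₂: 0, -3, -1, 1, 1, -4, 6
d²: 0, 9, 1, 1, 1, 16, 36; Σd² = 64
ρ = 1 − 6·64/(7·48) = 1 − 384/336 = -0.143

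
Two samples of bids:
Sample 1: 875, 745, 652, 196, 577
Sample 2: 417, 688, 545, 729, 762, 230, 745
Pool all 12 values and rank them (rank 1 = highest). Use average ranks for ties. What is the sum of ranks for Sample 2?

46.5

Sorted (descending): 875, 762, 745, 745, 729, 688, 652, 577, 545, 417, 230, 196
The 2 values of 745 occupy positions 3–4 → average rank (3+4)/2 = 3.5.
Sample 2 values → pooled ranks: 417→10, 688→6, 545→9, 729→5, 762→2, 230→11, 745→3.5
Rank sum = 10 + 6 + 9 + 5 + 2 + 11 + 3.5 = 46.5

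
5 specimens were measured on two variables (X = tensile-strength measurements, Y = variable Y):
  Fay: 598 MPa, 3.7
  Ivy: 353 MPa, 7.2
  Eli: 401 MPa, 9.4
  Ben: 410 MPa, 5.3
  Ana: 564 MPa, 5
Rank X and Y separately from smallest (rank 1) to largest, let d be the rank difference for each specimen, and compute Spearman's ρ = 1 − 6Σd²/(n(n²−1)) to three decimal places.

Ranks of variable 1: 5, 1, 2, 3, 4
Ranks of variable 2: 1, 4, 5, 3, 2
d = r₁ − r₂: 4, -3, -3, 0, 2
d²: 16, 9, 9, 0, 4; Σd² = 38
ρ = 1 − 6·38/(5·24) = 1 − 228/120 = -0.900

-0.900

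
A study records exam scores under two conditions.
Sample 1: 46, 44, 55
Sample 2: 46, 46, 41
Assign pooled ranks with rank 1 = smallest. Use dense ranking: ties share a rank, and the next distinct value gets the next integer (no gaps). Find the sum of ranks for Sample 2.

Sorted (ascending): 41, 44, 46, 46, 46, 55
The 3 values of 46 share dense rank 3.
Remaining distinct values take the next consecutive integers.
Sample 2 values → pooled ranks: 46→3, 46→3, 41→1
Rank sum = 3 + 3 + 1 = 7

7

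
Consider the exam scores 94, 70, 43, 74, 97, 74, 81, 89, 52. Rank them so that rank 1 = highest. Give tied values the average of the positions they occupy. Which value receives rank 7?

Sorted (descending): 97, 94, 89, 81, 74, 74, 70, 52, 43
The 2 values of 74 occupy positions 5–6 → average rank (5+6)/2 = 5.5.
Rank 7 → value 70.

70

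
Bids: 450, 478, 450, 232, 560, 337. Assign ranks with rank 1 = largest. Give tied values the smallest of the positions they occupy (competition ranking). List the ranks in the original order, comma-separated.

Sorted (descending): 560, 478, 450, 450, 337, 232
The 2 values of 450 occupy positions 3–4 → each gets rank 3.

3, 2, 3, 6, 1, 5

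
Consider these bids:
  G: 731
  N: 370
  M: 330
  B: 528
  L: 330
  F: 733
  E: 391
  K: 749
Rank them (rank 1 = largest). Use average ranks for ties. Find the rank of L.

7.5

Sorted (descending): 749, 733, 731, 528, 391, 370, 330, 330
The 2 values of 330 occupy positions 7–8 → average rank (7+8)/2 = 7.5.
L has value 330 → rank 7.5.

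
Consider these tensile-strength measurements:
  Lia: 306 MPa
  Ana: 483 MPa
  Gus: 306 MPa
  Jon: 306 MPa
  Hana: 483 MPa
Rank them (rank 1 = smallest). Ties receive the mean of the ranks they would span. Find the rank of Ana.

Sorted (ascending): 306, 306, 306, 483, 483
The 3 values of 306 occupy positions 1–3 → average rank 2.
The 2 values of 483 occupy positions 4–5 → average rank (4+5)/2 = 4.5.
Ana has value 483 MPa → rank 4.5.

4.5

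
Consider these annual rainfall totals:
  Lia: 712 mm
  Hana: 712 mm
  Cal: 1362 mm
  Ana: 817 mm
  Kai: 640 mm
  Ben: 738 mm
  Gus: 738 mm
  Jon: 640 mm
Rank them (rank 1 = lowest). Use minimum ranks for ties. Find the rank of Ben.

5

Sorted (ascending): 640, 640, 712, 712, 738, 738, 817, 1362
The 2 values of 640 occupy positions 1–2 → each gets rank 1.
The 2 values of 712 occupy positions 3–4 → each gets rank 3.
The 2 values of 738 occupy positions 5–6 → each gets rank 5.
Ben has value 738 mm → rank 5.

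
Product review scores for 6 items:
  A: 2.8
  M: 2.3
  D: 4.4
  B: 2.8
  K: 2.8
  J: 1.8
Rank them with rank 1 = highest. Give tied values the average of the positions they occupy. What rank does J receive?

Sorted (descending): 4.4, 2.8, 2.8, 2.8, 2.3, 1.8
The 3 values of 2.8 occupy positions 2–4 → average rank 3.
J has value 1.8 → rank 6.

6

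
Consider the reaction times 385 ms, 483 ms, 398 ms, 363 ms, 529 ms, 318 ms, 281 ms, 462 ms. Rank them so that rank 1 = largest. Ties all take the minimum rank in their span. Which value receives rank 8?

Sorted (descending): 529, 483, 462, 398, 385, 363, 318, 281
No ties — each value takes its position as its rank.
Rank 8 → value 281.

281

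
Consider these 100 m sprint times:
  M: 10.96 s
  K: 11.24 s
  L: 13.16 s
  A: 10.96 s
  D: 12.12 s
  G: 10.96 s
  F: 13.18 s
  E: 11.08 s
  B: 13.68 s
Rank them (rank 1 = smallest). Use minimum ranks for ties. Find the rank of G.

Sorted (ascending): 10.96, 10.96, 10.96, 11.08, 11.24, 12.12, 13.16, 13.18, 13.68
The 3 values of 10.96 occupy positions 1–3 → each gets rank 1.
G has value 10.96 s → rank 1.

1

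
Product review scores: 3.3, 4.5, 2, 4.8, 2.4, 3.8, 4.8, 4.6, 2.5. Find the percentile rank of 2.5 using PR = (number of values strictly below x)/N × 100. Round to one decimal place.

22.2

N = 9.
Strictly below 2.5: 2. Equal to 2.5: 1.
PR = 2/9 × 100 = 22.2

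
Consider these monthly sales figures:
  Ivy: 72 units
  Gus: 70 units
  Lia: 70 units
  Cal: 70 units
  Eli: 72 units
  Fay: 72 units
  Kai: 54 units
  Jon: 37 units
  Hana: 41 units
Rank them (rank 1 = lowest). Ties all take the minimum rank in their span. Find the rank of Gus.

4

Sorted (ascending): 37, 41, 54, 70, 70, 70, 72, 72, 72
The 3 values of 70 occupy positions 4–6 → each gets rank 4.
The 3 values of 72 occupy positions 7–9 → each gets rank 7.
Gus has value 70 units → rank 4.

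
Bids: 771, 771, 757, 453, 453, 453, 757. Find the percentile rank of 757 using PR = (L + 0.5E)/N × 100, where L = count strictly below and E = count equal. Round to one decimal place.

57.1

N = 7.
Strictly below 757: 3. Equal to 757: 2.
PR = (3 + 0.5·2)/7 × 100 = 57.1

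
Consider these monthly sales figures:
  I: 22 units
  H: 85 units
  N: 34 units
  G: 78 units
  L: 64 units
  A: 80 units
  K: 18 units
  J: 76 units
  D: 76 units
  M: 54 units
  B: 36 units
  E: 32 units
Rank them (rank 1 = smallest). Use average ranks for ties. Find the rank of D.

8.5

Sorted (ascending): 18, 22, 32, 34, 36, 54, 64, 76, 76, 78, 80, 85
The 2 values of 76 occupy positions 8–9 → average rank (8+9)/2 = 8.5.
D has value 76 units → rank 8.5.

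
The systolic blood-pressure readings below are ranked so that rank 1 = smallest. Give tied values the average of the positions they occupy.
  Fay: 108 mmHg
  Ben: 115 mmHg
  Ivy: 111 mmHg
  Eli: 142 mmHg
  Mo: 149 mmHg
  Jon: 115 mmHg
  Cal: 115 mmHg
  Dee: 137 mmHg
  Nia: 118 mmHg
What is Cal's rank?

Sorted (ascending): 108, 111, 115, 115, 115, 118, 137, 142, 149
The 3 values of 115 occupy positions 3–5 → average rank 4.
Cal has value 115 mmHg → rank 4.

4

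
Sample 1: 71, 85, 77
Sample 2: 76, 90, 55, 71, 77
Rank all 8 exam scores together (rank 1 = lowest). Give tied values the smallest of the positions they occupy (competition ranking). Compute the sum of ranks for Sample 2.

20

Sorted (ascending): 55, 71, 71, 76, 77, 77, 85, 90
The 2 values of 71 occupy positions 2–3 → each gets rank 2.
The 2 values of 77 occupy positions 5–6 → each gets rank 5.
Sample 2 values → pooled ranks: 76→4, 90→8, 55→1, 71→2, 77→5
Rank sum = 4 + 8 + 1 + 2 + 5 = 20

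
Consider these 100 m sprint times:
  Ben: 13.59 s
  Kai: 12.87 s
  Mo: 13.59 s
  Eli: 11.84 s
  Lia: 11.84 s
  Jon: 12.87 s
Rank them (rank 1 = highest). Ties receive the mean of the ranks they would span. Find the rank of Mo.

1.5

Sorted (descending): 13.59, 13.59, 12.87, 12.87, 11.84, 11.84
The 2 values of 13.59 occupy positions 1–2 → average rank (1+2)/2 = 1.5.
The 2 values of 12.87 occupy positions 3–4 → average rank (3+4)/2 = 3.5.
The 2 values of 11.84 occupy positions 5–6 → average rank (5+6)/2 = 5.5.
Mo has value 13.59 s → rank 1.5.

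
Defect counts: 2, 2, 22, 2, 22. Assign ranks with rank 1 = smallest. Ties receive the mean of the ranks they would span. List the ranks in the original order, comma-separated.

2, 2, 4.5, 2, 4.5

Sorted (ascending): 2, 2, 2, 22, 22
The 3 values of 2 occupy positions 1–3 → average rank 2.
The 2 values of 22 occupy positions 4–5 → average rank (4+5)/2 = 4.5.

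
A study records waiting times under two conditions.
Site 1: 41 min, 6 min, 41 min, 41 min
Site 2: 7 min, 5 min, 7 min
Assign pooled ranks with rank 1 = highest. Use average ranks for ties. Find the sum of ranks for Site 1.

12

Sorted (descending): 41, 41, 41, 7, 7, 6, 5
The 3 values of 41 occupy positions 1–3 → average rank 2.
The 2 values of 7 occupy positions 4–5 → average rank (4+5)/2 = 4.5.
Site 1 values → pooled ranks: 41→2, 6→6, 41→2, 41→2
Rank sum = 2 + 6 + 2 + 2 = 12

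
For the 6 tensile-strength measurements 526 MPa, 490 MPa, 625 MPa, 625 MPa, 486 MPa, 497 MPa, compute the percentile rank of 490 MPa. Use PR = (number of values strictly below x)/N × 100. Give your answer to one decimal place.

N = 6.
Strictly below 490: 1. Equal to 490: 1.
PR = 1/6 × 100 = 16.7

16.7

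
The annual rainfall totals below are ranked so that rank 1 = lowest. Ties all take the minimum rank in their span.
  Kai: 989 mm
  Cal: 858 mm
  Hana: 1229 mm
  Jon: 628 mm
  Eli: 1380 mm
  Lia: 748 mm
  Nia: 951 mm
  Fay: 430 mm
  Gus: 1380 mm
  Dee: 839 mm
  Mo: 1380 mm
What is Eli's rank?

Sorted (ascending): 430, 628, 748, 839, 858, 951, 989, 1229, 1380, 1380, 1380
The 3 values of 1380 occupy positions 9–11 → each gets rank 9.
Eli has value 1380 mm → rank 9.

9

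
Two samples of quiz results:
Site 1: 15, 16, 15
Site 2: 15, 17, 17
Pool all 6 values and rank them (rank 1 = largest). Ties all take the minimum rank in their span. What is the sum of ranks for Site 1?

Sorted (descending): 17, 17, 16, 15, 15, 15
The 2 values of 17 occupy positions 1–2 → each gets rank 1.
The 3 values of 15 occupy positions 4–6 → each gets rank 4.
Site 1 values → pooled ranks: 15→4, 16→3, 15→4
Rank sum = 4 + 3 + 4 = 11

11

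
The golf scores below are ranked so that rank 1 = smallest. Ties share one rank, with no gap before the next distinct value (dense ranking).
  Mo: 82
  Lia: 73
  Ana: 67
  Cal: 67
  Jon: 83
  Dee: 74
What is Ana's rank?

1

Sorted (ascending): 67, 67, 73, 74, 82, 83
The 2 values of 67 share dense rank 1.
Remaining distinct values take the next consecutive integers.
Ana has value 67 → rank 1.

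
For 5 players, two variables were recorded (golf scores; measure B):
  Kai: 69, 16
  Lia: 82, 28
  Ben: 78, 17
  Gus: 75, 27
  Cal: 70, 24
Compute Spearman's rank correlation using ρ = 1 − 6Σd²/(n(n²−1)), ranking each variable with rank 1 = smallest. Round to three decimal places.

Ranks of variable 1: 1, 5, 4, 3, 2
Ranks of variable 2: 1, 5, 2, 4, 3
d = r₁ − r₂: 0, 0, 2, -1, -1
d²: 0, 0, 4, 1, 1; Σd² = 6
ρ = 1 − 6·6/(5·24) = 1 − 36/120 = 0.700

0.700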